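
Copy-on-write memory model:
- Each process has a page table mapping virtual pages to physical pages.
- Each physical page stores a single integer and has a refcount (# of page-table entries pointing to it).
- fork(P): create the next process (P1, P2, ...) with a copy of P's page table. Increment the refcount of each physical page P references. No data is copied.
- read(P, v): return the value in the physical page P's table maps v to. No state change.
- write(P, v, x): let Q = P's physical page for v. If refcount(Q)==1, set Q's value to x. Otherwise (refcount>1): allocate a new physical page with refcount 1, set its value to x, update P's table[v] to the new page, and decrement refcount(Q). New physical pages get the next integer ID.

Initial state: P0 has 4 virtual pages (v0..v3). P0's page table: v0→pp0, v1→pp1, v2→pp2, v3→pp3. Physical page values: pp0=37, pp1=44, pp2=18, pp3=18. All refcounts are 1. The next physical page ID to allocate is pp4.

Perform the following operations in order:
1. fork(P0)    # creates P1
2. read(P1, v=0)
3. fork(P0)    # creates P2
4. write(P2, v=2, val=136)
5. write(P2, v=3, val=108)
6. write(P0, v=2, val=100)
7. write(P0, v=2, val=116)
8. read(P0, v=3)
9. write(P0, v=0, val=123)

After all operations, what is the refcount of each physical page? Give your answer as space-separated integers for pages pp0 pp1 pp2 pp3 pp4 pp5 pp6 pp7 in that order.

Op 1: fork(P0) -> P1. 4 ppages; refcounts: pp0:2 pp1:2 pp2:2 pp3:2
Op 2: read(P1, v0) -> 37. No state change.
Op 3: fork(P0) -> P2. 4 ppages; refcounts: pp0:3 pp1:3 pp2:3 pp3:3
Op 4: write(P2, v2, 136). refcount(pp2)=3>1 -> COPY to pp4. 5 ppages; refcounts: pp0:3 pp1:3 pp2:2 pp3:3 pp4:1
Op 5: write(P2, v3, 108). refcount(pp3)=3>1 -> COPY to pp5. 6 ppages; refcounts: pp0:3 pp1:3 pp2:2 pp3:2 pp4:1 pp5:1
Op 6: write(P0, v2, 100). refcount(pp2)=2>1 -> COPY to pp6. 7 ppages; refcounts: pp0:3 pp1:3 pp2:1 pp3:2 pp4:1 pp5:1 pp6:1
Op 7: write(P0, v2, 116). refcount(pp6)=1 -> write in place. 7 ppages; refcounts: pp0:3 pp1:3 pp2:1 pp3:2 pp4:1 pp5:1 pp6:1
Op 8: read(P0, v3) -> 18. No state change.
Op 9: write(P0, v0, 123). refcount(pp0)=3>1 -> COPY to pp7. 8 ppages; refcounts: pp0:2 pp1:3 pp2:1 pp3:2 pp4:1 pp5:1 pp6:1 pp7:1

Answer: 2 3 1 2 1 1 1 1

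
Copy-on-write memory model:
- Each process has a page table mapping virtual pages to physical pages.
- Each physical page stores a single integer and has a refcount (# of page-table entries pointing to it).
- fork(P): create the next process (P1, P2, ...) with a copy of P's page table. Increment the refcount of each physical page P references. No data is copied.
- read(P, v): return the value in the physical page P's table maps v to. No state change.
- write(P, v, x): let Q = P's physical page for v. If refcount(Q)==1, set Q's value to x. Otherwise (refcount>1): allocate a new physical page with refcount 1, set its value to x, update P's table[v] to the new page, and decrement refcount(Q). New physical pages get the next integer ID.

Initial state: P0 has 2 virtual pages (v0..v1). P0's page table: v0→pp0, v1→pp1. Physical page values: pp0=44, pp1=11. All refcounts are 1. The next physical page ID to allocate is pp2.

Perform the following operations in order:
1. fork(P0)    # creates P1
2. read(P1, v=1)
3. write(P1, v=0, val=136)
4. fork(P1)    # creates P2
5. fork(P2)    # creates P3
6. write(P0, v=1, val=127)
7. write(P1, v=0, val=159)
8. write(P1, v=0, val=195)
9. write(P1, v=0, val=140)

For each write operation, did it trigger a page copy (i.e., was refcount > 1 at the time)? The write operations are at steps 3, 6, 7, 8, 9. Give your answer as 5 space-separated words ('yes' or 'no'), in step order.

Op 1: fork(P0) -> P1. 2 ppages; refcounts: pp0:2 pp1:2
Op 2: read(P1, v1) -> 11. No state change.
Op 3: write(P1, v0, 136). refcount(pp0)=2>1 -> COPY to pp2. 3 ppages; refcounts: pp0:1 pp1:2 pp2:1
Op 4: fork(P1) -> P2. 3 ppages; refcounts: pp0:1 pp1:3 pp2:2
Op 5: fork(P2) -> P3. 3 ppages; refcounts: pp0:1 pp1:4 pp2:3
Op 6: write(P0, v1, 127). refcount(pp1)=4>1 -> COPY to pp3. 4 ppages; refcounts: pp0:1 pp1:3 pp2:3 pp3:1
Op 7: write(P1, v0, 159). refcount(pp2)=3>1 -> COPY to pp4. 5 ppages; refcounts: pp0:1 pp1:3 pp2:2 pp3:1 pp4:1
Op 8: write(P1, v0, 195). refcount(pp4)=1 -> write in place. 5 ppages; refcounts: pp0:1 pp1:3 pp2:2 pp3:1 pp4:1
Op 9: write(P1, v0, 140). refcount(pp4)=1 -> write in place. 5 ppages; refcounts: pp0:1 pp1:3 pp2:2 pp3:1 pp4:1

yes yes yes no no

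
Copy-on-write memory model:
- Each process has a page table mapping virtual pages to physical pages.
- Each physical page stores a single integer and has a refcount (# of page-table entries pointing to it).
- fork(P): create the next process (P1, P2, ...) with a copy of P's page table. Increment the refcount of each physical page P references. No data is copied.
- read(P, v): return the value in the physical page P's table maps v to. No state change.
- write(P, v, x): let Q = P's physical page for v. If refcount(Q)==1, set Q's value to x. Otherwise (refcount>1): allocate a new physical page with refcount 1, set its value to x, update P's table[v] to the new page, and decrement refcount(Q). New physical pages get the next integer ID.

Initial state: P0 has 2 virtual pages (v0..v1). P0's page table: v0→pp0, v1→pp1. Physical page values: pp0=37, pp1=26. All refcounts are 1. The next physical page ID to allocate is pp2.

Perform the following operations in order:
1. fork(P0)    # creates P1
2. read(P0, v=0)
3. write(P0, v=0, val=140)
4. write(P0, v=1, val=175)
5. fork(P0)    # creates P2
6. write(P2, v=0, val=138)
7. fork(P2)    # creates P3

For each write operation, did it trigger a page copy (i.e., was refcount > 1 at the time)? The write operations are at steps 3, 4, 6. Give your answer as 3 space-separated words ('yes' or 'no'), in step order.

Op 1: fork(P0) -> P1. 2 ppages; refcounts: pp0:2 pp1:2
Op 2: read(P0, v0) -> 37. No state change.
Op 3: write(P0, v0, 140). refcount(pp0)=2>1 -> COPY to pp2. 3 ppages; refcounts: pp0:1 pp1:2 pp2:1
Op 4: write(P0, v1, 175). refcount(pp1)=2>1 -> COPY to pp3. 4 ppages; refcounts: pp0:1 pp1:1 pp2:1 pp3:1
Op 5: fork(P0) -> P2. 4 ppages; refcounts: pp0:1 pp1:1 pp2:2 pp3:2
Op 6: write(P2, v0, 138). refcount(pp2)=2>1 -> COPY to pp4. 5 ppages; refcounts: pp0:1 pp1:1 pp2:1 pp3:2 pp4:1
Op 7: fork(P2) -> P3. 5 ppages; refcounts: pp0:1 pp1:1 pp2:1 pp3:3 pp4:2

yes yes yes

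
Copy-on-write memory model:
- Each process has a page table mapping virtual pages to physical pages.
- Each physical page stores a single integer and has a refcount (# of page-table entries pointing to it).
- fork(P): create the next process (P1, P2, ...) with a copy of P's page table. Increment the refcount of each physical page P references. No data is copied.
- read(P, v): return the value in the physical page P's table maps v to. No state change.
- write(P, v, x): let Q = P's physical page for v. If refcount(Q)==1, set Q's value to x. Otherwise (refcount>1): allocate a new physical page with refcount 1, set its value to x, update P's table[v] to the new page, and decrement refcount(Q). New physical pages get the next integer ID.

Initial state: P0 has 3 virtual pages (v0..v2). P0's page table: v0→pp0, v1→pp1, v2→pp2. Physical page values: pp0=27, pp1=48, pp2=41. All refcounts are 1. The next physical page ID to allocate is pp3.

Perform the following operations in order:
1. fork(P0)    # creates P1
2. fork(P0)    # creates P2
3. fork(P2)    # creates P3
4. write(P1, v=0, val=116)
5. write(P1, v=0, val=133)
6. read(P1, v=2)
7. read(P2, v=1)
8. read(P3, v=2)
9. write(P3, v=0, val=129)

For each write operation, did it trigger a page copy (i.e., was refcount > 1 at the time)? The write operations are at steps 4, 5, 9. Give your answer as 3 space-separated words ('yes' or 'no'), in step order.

Op 1: fork(P0) -> P1. 3 ppages; refcounts: pp0:2 pp1:2 pp2:2
Op 2: fork(P0) -> P2. 3 ppages; refcounts: pp0:3 pp1:3 pp2:3
Op 3: fork(P2) -> P3. 3 ppages; refcounts: pp0:4 pp1:4 pp2:4
Op 4: write(P1, v0, 116). refcount(pp0)=4>1 -> COPY to pp3. 4 ppages; refcounts: pp0:3 pp1:4 pp2:4 pp3:1
Op 5: write(P1, v0, 133). refcount(pp3)=1 -> write in place. 4 ppages; refcounts: pp0:3 pp1:4 pp2:4 pp3:1
Op 6: read(P1, v2) -> 41. No state change.
Op 7: read(P2, v1) -> 48. No state change.
Op 8: read(P3, v2) -> 41. No state change.
Op 9: write(P3, v0, 129). refcount(pp0)=3>1 -> COPY to pp4. 5 ppages; refcounts: pp0:2 pp1:4 pp2:4 pp3:1 pp4:1

yes no yes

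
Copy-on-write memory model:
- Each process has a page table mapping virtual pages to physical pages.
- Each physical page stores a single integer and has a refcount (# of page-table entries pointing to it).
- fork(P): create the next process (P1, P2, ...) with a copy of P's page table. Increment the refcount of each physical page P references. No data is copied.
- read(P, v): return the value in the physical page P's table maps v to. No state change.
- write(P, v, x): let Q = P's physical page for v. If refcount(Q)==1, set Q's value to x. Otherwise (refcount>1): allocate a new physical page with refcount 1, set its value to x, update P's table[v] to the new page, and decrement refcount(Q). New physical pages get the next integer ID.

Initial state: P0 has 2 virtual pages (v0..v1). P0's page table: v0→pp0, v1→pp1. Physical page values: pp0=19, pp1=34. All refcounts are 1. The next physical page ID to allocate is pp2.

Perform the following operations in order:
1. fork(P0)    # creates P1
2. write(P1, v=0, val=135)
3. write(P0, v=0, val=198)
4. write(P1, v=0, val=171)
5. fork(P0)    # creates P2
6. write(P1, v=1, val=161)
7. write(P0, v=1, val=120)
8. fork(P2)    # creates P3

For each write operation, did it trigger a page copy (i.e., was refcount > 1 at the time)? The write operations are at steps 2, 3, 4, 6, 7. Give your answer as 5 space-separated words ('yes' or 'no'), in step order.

Op 1: fork(P0) -> P1. 2 ppages; refcounts: pp0:2 pp1:2
Op 2: write(P1, v0, 135). refcount(pp0)=2>1 -> COPY to pp2. 3 ppages; refcounts: pp0:1 pp1:2 pp2:1
Op 3: write(P0, v0, 198). refcount(pp0)=1 -> write in place. 3 ppages; refcounts: pp0:1 pp1:2 pp2:1
Op 4: write(P1, v0, 171). refcount(pp2)=1 -> write in place. 3 ppages; refcounts: pp0:1 pp1:2 pp2:1
Op 5: fork(P0) -> P2. 3 ppages; refcounts: pp0:2 pp1:3 pp2:1
Op 6: write(P1, v1, 161). refcount(pp1)=3>1 -> COPY to pp3. 4 ppages; refcounts: pp0:2 pp1:2 pp2:1 pp3:1
Op 7: write(P0, v1, 120). refcount(pp1)=2>1 -> COPY to pp4. 5 ppages; refcounts: pp0:2 pp1:1 pp2:1 pp3:1 pp4:1
Op 8: fork(P2) -> P3. 5 ppages; refcounts: pp0:3 pp1:2 pp2:1 pp3:1 pp4:1

yes no no yes yes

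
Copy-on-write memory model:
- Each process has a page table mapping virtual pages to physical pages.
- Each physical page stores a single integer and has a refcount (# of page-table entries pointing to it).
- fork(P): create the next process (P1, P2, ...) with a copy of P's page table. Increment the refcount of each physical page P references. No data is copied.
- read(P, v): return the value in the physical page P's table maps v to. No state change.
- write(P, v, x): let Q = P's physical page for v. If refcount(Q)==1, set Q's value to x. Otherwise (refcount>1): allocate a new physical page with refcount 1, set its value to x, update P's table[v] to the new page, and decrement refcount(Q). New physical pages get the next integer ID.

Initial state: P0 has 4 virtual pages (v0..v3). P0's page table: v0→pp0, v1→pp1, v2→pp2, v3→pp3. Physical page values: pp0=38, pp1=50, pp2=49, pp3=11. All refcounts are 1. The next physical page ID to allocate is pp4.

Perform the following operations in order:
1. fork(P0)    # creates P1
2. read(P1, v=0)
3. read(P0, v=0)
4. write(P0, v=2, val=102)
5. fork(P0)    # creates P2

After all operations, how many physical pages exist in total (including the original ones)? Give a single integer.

Answer: 5

Derivation:
Op 1: fork(P0) -> P1. 4 ppages; refcounts: pp0:2 pp1:2 pp2:2 pp3:2
Op 2: read(P1, v0) -> 38. No state change.
Op 3: read(P0, v0) -> 38. No state change.
Op 4: write(P0, v2, 102). refcount(pp2)=2>1 -> COPY to pp4. 5 ppages; refcounts: pp0:2 pp1:2 pp2:1 pp3:2 pp4:1
Op 5: fork(P0) -> P2. 5 ppages; refcounts: pp0:3 pp1:3 pp2:1 pp3:3 pp4:2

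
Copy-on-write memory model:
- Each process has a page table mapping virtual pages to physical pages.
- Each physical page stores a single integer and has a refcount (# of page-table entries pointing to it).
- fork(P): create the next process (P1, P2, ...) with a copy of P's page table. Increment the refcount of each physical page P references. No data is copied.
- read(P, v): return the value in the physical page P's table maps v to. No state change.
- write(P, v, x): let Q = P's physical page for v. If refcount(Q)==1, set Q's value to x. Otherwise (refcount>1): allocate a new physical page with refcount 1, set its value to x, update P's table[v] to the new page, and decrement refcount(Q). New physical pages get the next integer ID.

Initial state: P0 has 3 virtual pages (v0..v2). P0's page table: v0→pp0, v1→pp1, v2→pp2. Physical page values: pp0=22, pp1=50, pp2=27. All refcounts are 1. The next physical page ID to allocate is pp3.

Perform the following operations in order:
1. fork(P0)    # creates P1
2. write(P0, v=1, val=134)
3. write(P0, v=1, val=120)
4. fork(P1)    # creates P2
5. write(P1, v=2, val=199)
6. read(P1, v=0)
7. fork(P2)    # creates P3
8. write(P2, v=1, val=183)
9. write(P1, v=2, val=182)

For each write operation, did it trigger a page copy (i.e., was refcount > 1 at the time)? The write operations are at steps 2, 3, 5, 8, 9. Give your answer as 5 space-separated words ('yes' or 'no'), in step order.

Op 1: fork(P0) -> P1. 3 ppages; refcounts: pp0:2 pp1:2 pp2:2
Op 2: write(P0, v1, 134). refcount(pp1)=2>1 -> COPY to pp3. 4 ppages; refcounts: pp0:2 pp1:1 pp2:2 pp3:1
Op 3: write(P0, v1, 120). refcount(pp3)=1 -> write in place. 4 ppages; refcounts: pp0:2 pp1:1 pp2:2 pp3:1
Op 4: fork(P1) -> P2. 4 ppages; refcounts: pp0:3 pp1:2 pp2:3 pp3:1
Op 5: write(P1, v2, 199). refcount(pp2)=3>1 -> COPY to pp4. 5 ppages; refcounts: pp0:3 pp1:2 pp2:2 pp3:1 pp4:1
Op 6: read(P1, v0) -> 22. No state change.
Op 7: fork(P2) -> P3. 5 ppages; refcounts: pp0:4 pp1:3 pp2:3 pp3:1 pp4:1
Op 8: write(P2, v1, 183). refcount(pp1)=3>1 -> COPY to pp5. 6 ppages; refcounts: pp0:4 pp1:2 pp2:3 pp3:1 pp4:1 pp5:1
Op 9: write(P1, v2, 182). refcount(pp4)=1 -> write in place. 6 ppages; refcounts: pp0:4 pp1:2 pp2:3 pp3:1 pp4:1 pp5:1

yes no yes yes no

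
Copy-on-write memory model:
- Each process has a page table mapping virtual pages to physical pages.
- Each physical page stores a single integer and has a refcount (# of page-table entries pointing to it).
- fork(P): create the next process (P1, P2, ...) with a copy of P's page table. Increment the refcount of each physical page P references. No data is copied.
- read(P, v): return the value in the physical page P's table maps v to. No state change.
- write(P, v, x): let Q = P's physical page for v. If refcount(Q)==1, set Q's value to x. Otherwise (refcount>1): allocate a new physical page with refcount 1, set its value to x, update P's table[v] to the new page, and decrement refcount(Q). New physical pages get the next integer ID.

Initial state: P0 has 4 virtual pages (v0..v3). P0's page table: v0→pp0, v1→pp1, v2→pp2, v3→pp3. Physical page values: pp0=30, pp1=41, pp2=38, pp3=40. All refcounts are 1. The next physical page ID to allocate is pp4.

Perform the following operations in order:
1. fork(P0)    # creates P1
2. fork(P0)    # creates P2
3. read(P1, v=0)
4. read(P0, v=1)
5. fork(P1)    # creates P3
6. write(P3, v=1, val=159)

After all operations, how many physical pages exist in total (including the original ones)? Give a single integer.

Op 1: fork(P0) -> P1. 4 ppages; refcounts: pp0:2 pp1:2 pp2:2 pp3:2
Op 2: fork(P0) -> P2. 4 ppages; refcounts: pp0:3 pp1:3 pp2:3 pp3:3
Op 3: read(P1, v0) -> 30. No state change.
Op 4: read(P0, v1) -> 41. No state change.
Op 5: fork(P1) -> P3. 4 ppages; refcounts: pp0:4 pp1:4 pp2:4 pp3:4
Op 6: write(P3, v1, 159). refcount(pp1)=4>1 -> COPY to pp4. 5 ppages; refcounts: pp0:4 pp1:3 pp2:4 pp3:4 pp4:1

Answer: 5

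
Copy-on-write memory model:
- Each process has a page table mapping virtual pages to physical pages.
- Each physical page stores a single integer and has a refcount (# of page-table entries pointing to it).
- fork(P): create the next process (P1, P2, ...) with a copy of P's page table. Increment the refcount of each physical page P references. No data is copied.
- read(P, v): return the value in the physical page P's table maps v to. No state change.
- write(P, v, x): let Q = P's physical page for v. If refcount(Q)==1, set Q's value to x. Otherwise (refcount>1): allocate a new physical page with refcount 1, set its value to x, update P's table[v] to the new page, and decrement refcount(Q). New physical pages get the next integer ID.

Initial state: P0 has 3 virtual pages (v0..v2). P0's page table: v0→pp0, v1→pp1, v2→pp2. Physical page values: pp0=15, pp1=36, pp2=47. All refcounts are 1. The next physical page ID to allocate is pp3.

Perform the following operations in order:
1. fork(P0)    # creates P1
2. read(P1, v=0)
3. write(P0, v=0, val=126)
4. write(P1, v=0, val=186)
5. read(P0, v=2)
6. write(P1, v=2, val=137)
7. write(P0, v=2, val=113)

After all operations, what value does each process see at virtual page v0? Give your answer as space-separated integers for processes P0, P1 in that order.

Answer: 126 186

Derivation:
Op 1: fork(P0) -> P1. 3 ppages; refcounts: pp0:2 pp1:2 pp2:2
Op 2: read(P1, v0) -> 15. No state change.
Op 3: write(P0, v0, 126). refcount(pp0)=2>1 -> COPY to pp3. 4 ppages; refcounts: pp0:1 pp1:2 pp2:2 pp3:1
Op 4: write(P1, v0, 186). refcount(pp0)=1 -> write in place. 4 ppages; refcounts: pp0:1 pp1:2 pp2:2 pp3:1
Op 5: read(P0, v2) -> 47. No state change.
Op 6: write(P1, v2, 137). refcount(pp2)=2>1 -> COPY to pp4. 5 ppages; refcounts: pp0:1 pp1:2 pp2:1 pp3:1 pp4:1
Op 7: write(P0, v2, 113). refcount(pp2)=1 -> write in place. 5 ppages; refcounts: pp0:1 pp1:2 pp2:1 pp3:1 pp4:1
P0: v0 -> pp3 = 126
P1: v0 -> pp0 = 186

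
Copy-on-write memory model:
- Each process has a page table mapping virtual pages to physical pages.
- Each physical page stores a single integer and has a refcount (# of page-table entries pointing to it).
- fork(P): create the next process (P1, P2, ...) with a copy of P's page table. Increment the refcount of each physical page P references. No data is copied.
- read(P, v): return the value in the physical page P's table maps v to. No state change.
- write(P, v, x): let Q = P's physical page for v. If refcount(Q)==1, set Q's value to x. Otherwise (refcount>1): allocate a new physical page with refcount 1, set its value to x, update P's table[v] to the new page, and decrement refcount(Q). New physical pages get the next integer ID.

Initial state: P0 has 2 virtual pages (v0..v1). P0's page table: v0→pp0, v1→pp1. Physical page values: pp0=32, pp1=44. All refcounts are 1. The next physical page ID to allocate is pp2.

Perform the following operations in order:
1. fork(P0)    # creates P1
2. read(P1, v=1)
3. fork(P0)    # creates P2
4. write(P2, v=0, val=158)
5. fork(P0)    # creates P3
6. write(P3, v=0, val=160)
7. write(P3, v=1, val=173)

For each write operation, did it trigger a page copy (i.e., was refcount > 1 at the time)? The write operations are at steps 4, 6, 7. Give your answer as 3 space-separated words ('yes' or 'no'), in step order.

Op 1: fork(P0) -> P1. 2 ppages; refcounts: pp0:2 pp1:2
Op 2: read(P1, v1) -> 44. No state change.
Op 3: fork(P0) -> P2. 2 ppages; refcounts: pp0:3 pp1:3
Op 4: write(P2, v0, 158). refcount(pp0)=3>1 -> COPY to pp2. 3 ppages; refcounts: pp0:2 pp1:3 pp2:1
Op 5: fork(P0) -> P3. 3 ppages; refcounts: pp0:3 pp1:4 pp2:1
Op 6: write(P3, v0, 160). refcount(pp0)=3>1 -> COPY to pp3. 4 ppages; refcounts: pp0:2 pp1:4 pp2:1 pp3:1
Op 7: write(P3, v1, 173). refcount(pp1)=4>1 -> COPY to pp4. 5 ppages; refcounts: pp0:2 pp1:3 pp2:1 pp3:1 pp4:1

yes yes yes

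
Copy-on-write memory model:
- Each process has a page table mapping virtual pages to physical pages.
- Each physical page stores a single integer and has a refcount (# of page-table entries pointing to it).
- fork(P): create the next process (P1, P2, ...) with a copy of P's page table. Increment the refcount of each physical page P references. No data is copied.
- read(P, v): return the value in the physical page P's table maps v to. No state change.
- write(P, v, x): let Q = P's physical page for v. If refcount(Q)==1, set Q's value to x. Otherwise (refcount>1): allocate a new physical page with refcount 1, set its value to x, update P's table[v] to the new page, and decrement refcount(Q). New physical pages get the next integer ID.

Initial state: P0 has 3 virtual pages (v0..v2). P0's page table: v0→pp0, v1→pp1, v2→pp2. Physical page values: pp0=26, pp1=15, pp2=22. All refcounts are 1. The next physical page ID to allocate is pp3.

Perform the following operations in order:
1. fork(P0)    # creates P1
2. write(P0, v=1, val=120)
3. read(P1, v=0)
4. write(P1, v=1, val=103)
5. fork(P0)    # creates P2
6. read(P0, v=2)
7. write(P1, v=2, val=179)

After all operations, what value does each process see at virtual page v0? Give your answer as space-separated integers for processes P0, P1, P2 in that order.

Answer: 26 26 26

Derivation:
Op 1: fork(P0) -> P1. 3 ppages; refcounts: pp0:2 pp1:2 pp2:2
Op 2: write(P0, v1, 120). refcount(pp1)=2>1 -> COPY to pp3. 4 ppages; refcounts: pp0:2 pp1:1 pp2:2 pp3:1
Op 3: read(P1, v0) -> 26. No state change.
Op 4: write(P1, v1, 103). refcount(pp1)=1 -> write in place. 4 ppages; refcounts: pp0:2 pp1:1 pp2:2 pp3:1
Op 5: fork(P0) -> P2. 4 ppages; refcounts: pp0:3 pp1:1 pp2:3 pp3:2
Op 6: read(P0, v2) -> 22. No state change.
Op 7: write(P1, v2, 179). refcount(pp2)=3>1 -> COPY to pp4. 5 ppages; refcounts: pp0:3 pp1:1 pp2:2 pp3:2 pp4:1
P0: v0 -> pp0 = 26
P1: v0 -> pp0 = 26
P2: v0 -> pp0 = 26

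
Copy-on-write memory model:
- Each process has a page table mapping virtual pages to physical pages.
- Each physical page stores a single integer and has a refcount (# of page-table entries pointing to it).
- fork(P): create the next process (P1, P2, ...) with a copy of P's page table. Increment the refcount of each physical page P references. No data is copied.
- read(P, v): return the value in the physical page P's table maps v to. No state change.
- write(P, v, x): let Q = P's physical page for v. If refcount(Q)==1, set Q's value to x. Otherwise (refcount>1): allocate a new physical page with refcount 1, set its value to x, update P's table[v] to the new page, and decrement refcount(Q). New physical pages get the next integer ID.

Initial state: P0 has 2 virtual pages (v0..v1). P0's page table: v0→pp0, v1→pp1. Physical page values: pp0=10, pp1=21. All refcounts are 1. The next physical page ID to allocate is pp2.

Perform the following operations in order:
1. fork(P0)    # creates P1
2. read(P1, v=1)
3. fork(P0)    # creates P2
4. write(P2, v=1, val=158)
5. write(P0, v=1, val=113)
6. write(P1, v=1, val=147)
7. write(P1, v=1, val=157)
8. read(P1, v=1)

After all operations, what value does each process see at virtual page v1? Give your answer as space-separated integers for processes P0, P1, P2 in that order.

Answer: 113 157 158

Derivation:
Op 1: fork(P0) -> P1. 2 ppages; refcounts: pp0:2 pp1:2
Op 2: read(P1, v1) -> 21. No state change.
Op 3: fork(P0) -> P2. 2 ppages; refcounts: pp0:3 pp1:3
Op 4: write(P2, v1, 158). refcount(pp1)=3>1 -> COPY to pp2. 3 ppages; refcounts: pp0:3 pp1:2 pp2:1
Op 5: write(P0, v1, 113). refcount(pp1)=2>1 -> COPY to pp3. 4 ppages; refcounts: pp0:3 pp1:1 pp2:1 pp3:1
Op 6: write(P1, v1, 147). refcount(pp1)=1 -> write in place. 4 ppages; refcounts: pp0:3 pp1:1 pp2:1 pp3:1
Op 7: write(P1, v1, 157). refcount(pp1)=1 -> write in place. 4 ppages; refcounts: pp0:3 pp1:1 pp2:1 pp3:1
Op 8: read(P1, v1) -> 157. No state change.
P0: v1 -> pp3 = 113
P1: v1 -> pp1 = 157
P2: v1 -> pp2 = 158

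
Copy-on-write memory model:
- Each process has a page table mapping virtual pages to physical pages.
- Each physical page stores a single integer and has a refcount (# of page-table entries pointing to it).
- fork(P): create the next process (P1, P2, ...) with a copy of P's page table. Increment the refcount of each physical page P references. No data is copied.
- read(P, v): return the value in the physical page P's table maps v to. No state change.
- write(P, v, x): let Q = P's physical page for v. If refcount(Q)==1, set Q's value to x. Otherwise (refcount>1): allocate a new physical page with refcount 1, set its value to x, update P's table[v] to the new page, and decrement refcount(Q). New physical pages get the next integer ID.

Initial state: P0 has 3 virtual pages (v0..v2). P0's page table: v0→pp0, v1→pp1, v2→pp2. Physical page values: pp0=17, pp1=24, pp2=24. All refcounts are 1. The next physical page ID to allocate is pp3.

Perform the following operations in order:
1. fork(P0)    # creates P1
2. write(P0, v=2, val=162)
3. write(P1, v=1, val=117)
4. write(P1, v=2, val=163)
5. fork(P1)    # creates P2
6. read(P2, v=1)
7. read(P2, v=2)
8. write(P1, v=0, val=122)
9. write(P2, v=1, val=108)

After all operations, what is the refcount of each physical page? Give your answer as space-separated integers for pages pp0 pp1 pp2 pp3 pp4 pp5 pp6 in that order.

Answer: 2 1 2 1 1 1 1

Derivation:
Op 1: fork(P0) -> P1. 3 ppages; refcounts: pp0:2 pp1:2 pp2:2
Op 2: write(P0, v2, 162). refcount(pp2)=2>1 -> COPY to pp3. 4 ppages; refcounts: pp0:2 pp1:2 pp2:1 pp3:1
Op 3: write(P1, v1, 117). refcount(pp1)=2>1 -> COPY to pp4. 5 ppages; refcounts: pp0:2 pp1:1 pp2:1 pp3:1 pp4:1
Op 4: write(P1, v2, 163). refcount(pp2)=1 -> write in place. 5 ppages; refcounts: pp0:2 pp1:1 pp2:1 pp3:1 pp4:1
Op 5: fork(P1) -> P2. 5 ppages; refcounts: pp0:3 pp1:1 pp2:2 pp3:1 pp4:2
Op 6: read(P2, v1) -> 117. No state change.
Op 7: read(P2, v2) -> 163. No state change.
Op 8: write(P1, v0, 122). refcount(pp0)=3>1 -> COPY to pp5. 6 ppages; refcounts: pp0:2 pp1:1 pp2:2 pp3:1 pp4:2 pp5:1
Op 9: write(P2, v1, 108). refcount(pp4)=2>1 -> COPY to pp6. 7 ppages; refcounts: pp0:2 pp1:1 pp2:2 pp3:1 pp4:1 pp5:1 pp6:1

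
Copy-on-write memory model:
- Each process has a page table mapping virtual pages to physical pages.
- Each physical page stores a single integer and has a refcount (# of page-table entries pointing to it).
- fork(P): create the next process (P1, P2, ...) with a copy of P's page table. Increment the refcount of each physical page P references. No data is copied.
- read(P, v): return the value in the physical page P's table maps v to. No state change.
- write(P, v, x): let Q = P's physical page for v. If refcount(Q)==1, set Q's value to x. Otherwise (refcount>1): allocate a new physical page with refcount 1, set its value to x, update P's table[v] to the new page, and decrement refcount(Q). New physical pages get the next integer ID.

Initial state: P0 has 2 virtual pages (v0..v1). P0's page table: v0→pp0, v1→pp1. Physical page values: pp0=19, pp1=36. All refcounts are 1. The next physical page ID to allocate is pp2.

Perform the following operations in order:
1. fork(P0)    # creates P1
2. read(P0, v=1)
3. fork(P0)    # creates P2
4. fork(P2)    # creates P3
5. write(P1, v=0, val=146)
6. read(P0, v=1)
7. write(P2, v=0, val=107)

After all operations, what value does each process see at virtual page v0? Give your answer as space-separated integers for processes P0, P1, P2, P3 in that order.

Op 1: fork(P0) -> P1. 2 ppages; refcounts: pp0:2 pp1:2
Op 2: read(P0, v1) -> 36. No state change.
Op 3: fork(P0) -> P2. 2 ppages; refcounts: pp0:3 pp1:3
Op 4: fork(P2) -> P3. 2 ppages; refcounts: pp0:4 pp1:4
Op 5: write(P1, v0, 146). refcount(pp0)=4>1 -> COPY to pp2. 3 ppages; refcounts: pp0:3 pp1:4 pp2:1
Op 6: read(P0, v1) -> 36. No state change.
Op 7: write(P2, v0, 107). refcount(pp0)=3>1 -> COPY to pp3. 4 ppages; refcounts: pp0:2 pp1:4 pp2:1 pp3:1
P0: v0 -> pp0 = 19
P1: v0 -> pp2 = 146
P2: v0 -> pp3 = 107
P3: v0 -> pp0 = 19

Answer: 19 146 107 19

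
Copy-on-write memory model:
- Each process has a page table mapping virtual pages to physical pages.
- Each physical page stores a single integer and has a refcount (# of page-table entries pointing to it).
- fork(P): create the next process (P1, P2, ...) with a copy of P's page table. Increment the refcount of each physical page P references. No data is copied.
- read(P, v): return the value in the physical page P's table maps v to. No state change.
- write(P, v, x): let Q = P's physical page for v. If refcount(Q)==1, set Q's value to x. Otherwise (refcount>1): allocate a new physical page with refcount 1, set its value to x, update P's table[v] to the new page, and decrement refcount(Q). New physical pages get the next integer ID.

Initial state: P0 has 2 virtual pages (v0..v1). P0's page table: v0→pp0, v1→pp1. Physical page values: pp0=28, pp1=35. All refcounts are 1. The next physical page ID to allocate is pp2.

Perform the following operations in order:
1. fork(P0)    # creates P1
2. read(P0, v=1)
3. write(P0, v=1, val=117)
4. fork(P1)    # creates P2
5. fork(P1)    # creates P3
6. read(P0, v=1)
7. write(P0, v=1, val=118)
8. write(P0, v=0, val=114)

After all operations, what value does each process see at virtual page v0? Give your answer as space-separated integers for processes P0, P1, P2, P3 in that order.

Op 1: fork(P0) -> P1. 2 ppages; refcounts: pp0:2 pp1:2
Op 2: read(P0, v1) -> 35. No state change.
Op 3: write(P0, v1, 117). refcount(pp1)=2>1 -> COPY to pp2. 3 ppages; refcounts: pp0:2 pp1:1 pp2:1
Op 4: fork(P1) -> P2. 3 ppages; refcounts: pp0:3 pp1:2 pp2:1
Op 5: fork(P1) -> P3. 3 ppages; refcounts: pp0:4 pp1:3 pp2:1
Op 6: read(P0, v1) -> 117. No state change.
Op 7: write(P0, v1, 118). refcount(pp2)=1 -> write in place. 3 ppages; refcounts: pp0:4 pp1:3 pp2:1
Op 8: write(P0, v0, 114). refcount(pp0)=4>1 -> COPY to pp3. 4 ppages; refcounts: pp0:3 pp1:3 pp2:1 pp3:1
P0: v0 -> pp3 = 114
P1: v0 -> pp0 = 28
P2: v0 -> pp0 = 28
P3: v0 -> pp0 = 28

Answer: 114 28 28 28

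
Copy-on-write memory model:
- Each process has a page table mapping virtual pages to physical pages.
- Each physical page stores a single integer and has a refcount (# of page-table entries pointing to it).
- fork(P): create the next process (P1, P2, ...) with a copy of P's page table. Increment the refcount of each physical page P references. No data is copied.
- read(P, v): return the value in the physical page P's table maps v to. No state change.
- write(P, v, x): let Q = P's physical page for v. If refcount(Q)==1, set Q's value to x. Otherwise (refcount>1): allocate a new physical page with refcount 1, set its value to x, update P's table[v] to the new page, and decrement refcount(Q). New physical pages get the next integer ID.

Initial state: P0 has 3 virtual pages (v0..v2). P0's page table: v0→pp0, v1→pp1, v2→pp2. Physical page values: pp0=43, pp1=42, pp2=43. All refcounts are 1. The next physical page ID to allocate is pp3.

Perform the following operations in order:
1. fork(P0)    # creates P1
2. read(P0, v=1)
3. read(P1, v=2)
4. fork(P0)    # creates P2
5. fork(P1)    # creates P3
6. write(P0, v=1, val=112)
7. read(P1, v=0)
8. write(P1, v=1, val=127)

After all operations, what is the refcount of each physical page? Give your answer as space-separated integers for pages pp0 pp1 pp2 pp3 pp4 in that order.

Answer: 4 2 4 1 1

Derivation:
Op 1: fork(P0) -> P1. 3 ppages; refcounts: pp0:2 pp1:2 pp2:2
Op 2: read(P0, v1) -> 42. No state change.
Op 3: read(P1, v2) -> 43. No state change.
Op 4: fork(P0) -> P2. 3 ppages; refcounts: pp0:3 pp1:3 pp2:3
Op 5: fork(P1) -> P3. 3 ppages; refcounts: pp0:4 pp1:4 pp2:4
Op 6: write(P0, v1, 112). refcount(pp1)=4>1 -> COPY to pp3. 4 ppages; refcounts: pp0:4 pp1:3 pp2:4 pp3:1
Op 7: read(P1, v0) -> 43. No state change.
Op 8: write(P1, v1, 127). refcount(pp1)=3>1 -> COPY to pp4. 5 ppages; refcounts: pp0:4 pp1:2 pp2:4 pp3:1 pp4:1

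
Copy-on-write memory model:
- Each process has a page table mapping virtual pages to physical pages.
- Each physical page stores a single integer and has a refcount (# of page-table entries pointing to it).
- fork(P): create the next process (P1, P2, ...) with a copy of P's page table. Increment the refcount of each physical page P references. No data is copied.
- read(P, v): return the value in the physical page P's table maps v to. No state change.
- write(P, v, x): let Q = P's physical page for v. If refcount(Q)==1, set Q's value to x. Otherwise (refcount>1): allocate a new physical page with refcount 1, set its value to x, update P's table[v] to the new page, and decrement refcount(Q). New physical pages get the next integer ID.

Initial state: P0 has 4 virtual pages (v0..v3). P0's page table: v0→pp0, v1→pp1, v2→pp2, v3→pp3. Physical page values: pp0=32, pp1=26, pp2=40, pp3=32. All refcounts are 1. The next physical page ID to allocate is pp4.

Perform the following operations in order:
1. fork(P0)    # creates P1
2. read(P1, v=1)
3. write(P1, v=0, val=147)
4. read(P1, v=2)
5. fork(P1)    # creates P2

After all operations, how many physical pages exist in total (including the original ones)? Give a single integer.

Op 1: fork(P0) -> P1. 4 ppages; refcounts: pp0:2 pp1:2 pp2:2 pp3:2
Op 2: read(P1, v1) -> 26. No state change.
Op 3: write(P1, v0, 147). refcount(pp0)=2>1 -> COPY to pp4. 5 ppages; refcounts: pp0:1 pp1:2 pp2:2 pp3:2 pp4:1
Op 4: read(P1, v2) -> 40. No state change.
Op 5: fork(P1) -> P2. 5 ppages; refcounts: pp0:1 pp1:3 pp2:3 pp3:3 pp4:2

Answer: 5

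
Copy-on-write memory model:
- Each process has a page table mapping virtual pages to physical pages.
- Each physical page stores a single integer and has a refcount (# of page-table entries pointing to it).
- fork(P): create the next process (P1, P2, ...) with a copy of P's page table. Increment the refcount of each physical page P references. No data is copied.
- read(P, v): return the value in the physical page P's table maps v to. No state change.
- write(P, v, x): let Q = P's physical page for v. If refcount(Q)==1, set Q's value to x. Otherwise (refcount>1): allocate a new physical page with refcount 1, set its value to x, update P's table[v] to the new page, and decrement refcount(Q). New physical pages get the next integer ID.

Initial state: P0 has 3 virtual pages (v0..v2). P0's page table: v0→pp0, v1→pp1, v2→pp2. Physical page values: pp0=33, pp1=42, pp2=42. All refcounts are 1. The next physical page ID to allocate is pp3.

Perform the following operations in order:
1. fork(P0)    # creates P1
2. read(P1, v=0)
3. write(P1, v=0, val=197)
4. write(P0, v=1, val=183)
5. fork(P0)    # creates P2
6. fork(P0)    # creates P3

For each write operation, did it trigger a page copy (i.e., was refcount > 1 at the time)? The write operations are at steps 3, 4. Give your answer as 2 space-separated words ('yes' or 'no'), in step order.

Op 1: fork(P0) -> P1. 3 ppages; refcounts: pp0:2 pp1:2 pp2:2
Op 2: read(P1, v0) -> 33. No state change.
Op 3: write(P1, v0, 197). refcount(pp0)=2>1 -> COPY to pp3. 4 ppages; refcounts: pp0:1 pp1:2 pp2:2 pp3:1
Op 4: write(P0, v1, 183). refcount(pp1)=2>1 -> COPY to pp4. 5 ppages; refcounts: pp0:1 pp1:1 pp2:2 pp3:1 pp4:1
Op 5: fork(P0) -> P2. 5 ppages; refcounts: pp0:2 pp1:1 pp2:3 pp3:1 pp4:2
Op 6: fork(P0) -> P3. 5 ppages; refcounts: pp0:3 pp1:1 pp2:4 pp3:1 pp4:3

yes yes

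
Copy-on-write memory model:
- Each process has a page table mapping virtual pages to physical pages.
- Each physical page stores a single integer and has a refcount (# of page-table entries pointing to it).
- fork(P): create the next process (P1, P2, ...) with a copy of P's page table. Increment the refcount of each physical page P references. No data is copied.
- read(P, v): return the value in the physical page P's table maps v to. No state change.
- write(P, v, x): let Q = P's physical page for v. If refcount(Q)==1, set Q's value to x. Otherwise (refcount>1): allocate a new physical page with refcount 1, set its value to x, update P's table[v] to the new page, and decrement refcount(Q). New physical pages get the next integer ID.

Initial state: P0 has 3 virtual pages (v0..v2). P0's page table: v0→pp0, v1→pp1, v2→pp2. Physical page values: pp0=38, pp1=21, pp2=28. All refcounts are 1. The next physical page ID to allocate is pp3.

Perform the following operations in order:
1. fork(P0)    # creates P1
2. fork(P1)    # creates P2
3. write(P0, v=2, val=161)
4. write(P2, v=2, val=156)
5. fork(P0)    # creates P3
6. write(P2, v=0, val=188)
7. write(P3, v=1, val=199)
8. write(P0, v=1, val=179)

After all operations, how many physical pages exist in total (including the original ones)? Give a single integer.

Op 1: fork(P0) -> P1. 3 ppages; refcounts: pp0:2 pp1:2 pp2:2
Op 2: fork(P1) -> P2. 3 ppages; refcounts: pp0:3 pp1:3 pp2:3
Op 3: write(P0, v2, 161). refcount(pp2)=3>1 -> COPY to pp3. 4 ppages; refcounts: pp0:3 pp1:3 pp2:2 pp3:1
Op 4: write(P2, v2, 156). refcount(pp2)=2>1 -> COPY to pp4. 5 ppages; refcounts: pp0:3 pp1:3 pp2:1 pp3:1 pp4:1
Op 5: fork(P0) -> P3. 5 ppages; refcounts: pp0:4 pp1:4 pp2:1 pp3:2 pp4:1
Op 6: write(P2, v0, 188). refcount(pp0)=4>1 -> COPY to pp5. 6 ppages; refcounts: pp0:3 pp1:4 pp2:1 pp3:2 pp4:1 pp5:1
Op 7: write(P3, v1, 199). refcount(pp1)=4>1 -> COPY to pp6. 7 ppages; refcounts: pp0:3 pp1:3 pp2:1 pp3:2 pp4:1 pp5:1 pp6:1
Op 8: write(P0, v1, 179). refcount(pp1)=3>1 -> COPY to pp7. 8 ppages; refcounts: pp0:3 pp1:2 pp2:1 pp3:2 pp4:1 pp5:1 pp6:1 pp7:1

Answer: 8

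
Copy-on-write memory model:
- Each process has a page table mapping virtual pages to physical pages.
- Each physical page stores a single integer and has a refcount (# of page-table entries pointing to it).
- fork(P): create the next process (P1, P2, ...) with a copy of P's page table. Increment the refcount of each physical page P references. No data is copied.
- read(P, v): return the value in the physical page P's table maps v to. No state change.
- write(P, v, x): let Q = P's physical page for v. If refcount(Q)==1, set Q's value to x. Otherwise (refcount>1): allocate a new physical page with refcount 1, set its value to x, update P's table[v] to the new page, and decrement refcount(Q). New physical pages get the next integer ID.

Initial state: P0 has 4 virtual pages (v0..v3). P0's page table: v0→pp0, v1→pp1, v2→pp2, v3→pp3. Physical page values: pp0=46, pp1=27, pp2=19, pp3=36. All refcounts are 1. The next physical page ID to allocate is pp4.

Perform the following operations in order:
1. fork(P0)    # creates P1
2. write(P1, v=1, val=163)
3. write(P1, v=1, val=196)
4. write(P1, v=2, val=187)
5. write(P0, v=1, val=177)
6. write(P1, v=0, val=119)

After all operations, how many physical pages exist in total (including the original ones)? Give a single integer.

Answer: 7

Derivation:
Op 1: fork(P0) -> P1. 4 ppages; refcounts: pp0:2 pp1:2 pp2:2 pp3:2
Op 2: write(P1, v1, 163). refcount(pp1)=2>1 -> COPY to pp4. 5 ppages; refcounts: pp0:2 pp1:1 pp2:2 pp3:2 pp4:1
Op 3: write(P1, v1, 196). refcount(pp4)=1 -> write in place. 5 ppages; refcounts: pp0:2 pp1:1 pp2:2 pp3:2 pp4:1
Op 4: write(P1, v2, 187). refcount(pp2)=2>1 -> COPY to pp5. 6 ppages; refcounts: pp0:2 pp1:1 pp2:1 pp3:2 pp4:1 pp5:1
Op 5: write(P0, v1, 177). refcount(pp1)=1 -> write in place. 6 ppages; refcounts: pp0:2 pp1:1 pp2:1 pp3:2 pp4:1 pp5:1
Op 6: write(P1, v0, 119). refcount(pp0)=2>1 -> COPY to pp6. 7 ppages; refcounts: pp0:1 pp1:1 pp2:1 pp3:2 pp4:1 pp5:1 pp6:1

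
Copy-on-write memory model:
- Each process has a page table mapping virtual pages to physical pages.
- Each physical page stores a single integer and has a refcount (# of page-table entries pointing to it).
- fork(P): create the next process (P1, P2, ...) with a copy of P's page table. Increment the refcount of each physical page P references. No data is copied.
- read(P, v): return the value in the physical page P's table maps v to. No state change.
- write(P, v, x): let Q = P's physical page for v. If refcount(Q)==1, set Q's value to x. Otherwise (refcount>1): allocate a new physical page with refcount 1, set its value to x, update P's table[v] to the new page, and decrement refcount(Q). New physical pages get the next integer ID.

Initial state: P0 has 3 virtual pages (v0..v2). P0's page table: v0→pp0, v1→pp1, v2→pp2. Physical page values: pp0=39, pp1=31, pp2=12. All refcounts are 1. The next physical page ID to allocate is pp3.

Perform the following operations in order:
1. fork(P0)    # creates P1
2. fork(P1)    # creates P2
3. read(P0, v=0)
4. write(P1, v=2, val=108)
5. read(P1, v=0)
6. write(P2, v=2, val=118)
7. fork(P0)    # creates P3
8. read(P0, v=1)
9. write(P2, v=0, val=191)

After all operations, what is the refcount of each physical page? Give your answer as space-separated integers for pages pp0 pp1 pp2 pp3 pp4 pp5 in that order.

Answer: 3 4 2 1 1 1

Derivation:
Op 1: fork(P0) -> P1. 3 ppages; refcounts: pp0:2 pp1:2 pp2:2
Op 2: fork(P1) -> P2. 3 ppages; refcounts: pp0:3 pp1:3 pp2:3
Op 3: read(P0, v0) -> 39. No state change.
Op 4: write(P1, v2, 108). refcount(pp2)=3>1 -> COPY to pp3. 4 ppages; refcounts: pp0:3 pp1:3 pp2:2 pp3:1
Op 5: read(P1, v0) -> 39. No state change.
Op 6: write(P2, v2, 118). refcount(pp2)=2>1 -> COPY to pp4. 5 ppages; refcounts: pp0:3 pp1:3 pp2:1 pp3:1 pp4:1
Op 7: fork(P0) -> P3. 5 ppages; refcounts: pp0:4 pp1:4 pp2:2 pp3:1 pp4:1
Op 8: read(P0, v1) -> 31. No state change.
Op 9: write(P2, v0, 191). refcount(pp0)=4>1 -> COPY to pp5. 6 ppages; refcounts: pp0:3 pp1:4 pp2:2 pp3:1 pp4:1 pp5:1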